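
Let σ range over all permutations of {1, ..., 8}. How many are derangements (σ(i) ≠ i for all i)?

The subfactorial !8 = [8!/e] (nearest integer).
8! = 40320, and 40320/e ≈ 14832.90, so !8 = 14833.

14833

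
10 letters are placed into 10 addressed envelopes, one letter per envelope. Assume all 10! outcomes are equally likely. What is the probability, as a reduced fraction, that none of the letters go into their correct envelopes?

16481/44800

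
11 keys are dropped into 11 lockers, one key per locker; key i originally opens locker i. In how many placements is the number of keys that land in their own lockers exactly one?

Choose which one of the 11 is fixed: C(11,1) = 11.
The remaining 10 must be deranged: !10 = 1334961.
Total: 11 × 1334961 = 14684571.

14684571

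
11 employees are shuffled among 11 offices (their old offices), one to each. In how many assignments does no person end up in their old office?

14684570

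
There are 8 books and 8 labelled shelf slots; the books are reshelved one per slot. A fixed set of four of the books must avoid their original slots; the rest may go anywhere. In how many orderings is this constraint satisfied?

Inclusion-exclusion on the 4 forbidden self-matches:
Σ_{j=0}^{4} (-1)^j C(4,j)(8-j)!
= C(4,0)·8! - C(4,1)·7! + C(4,2)·6! - C(4,3)·5! + C(4,4)·4!
= 40320 - 20160 + 4320 - 480 + 24
= 24024

24024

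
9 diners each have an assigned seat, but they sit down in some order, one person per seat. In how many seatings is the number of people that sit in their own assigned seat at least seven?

Sum C(9,i)·!(9-i) for i = 7..9:
  i=7: C(9,7)·!2 = 36·1 = 36
  i=8: C(9,8)·!1 = 9·0 = 0
  i=9: C(9,9)·!0 = 1·1 = 1
Total = 37.

37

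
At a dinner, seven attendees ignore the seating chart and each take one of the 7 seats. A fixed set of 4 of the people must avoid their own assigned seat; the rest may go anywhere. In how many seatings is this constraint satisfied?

Let A_j be the event that the j-th constrained one is fixed. By inclusion-exclusion over the 4 events:
Σ_{j=0}^{4} (-1)^j C(4,j)(7-j)!
= C(4,0)·7! - C(4,1)·6! + C(4,2)·5! - C(4,3)·4! + C(4,4)·3!
= 5040 - 2880 + 720 - 96 + 6
= 2790

2790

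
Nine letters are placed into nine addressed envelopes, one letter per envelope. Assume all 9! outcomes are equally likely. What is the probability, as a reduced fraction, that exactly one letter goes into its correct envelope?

Favorable outcomes: C(9,1)·!8 = 9·14833 = 133497.
Total outcomes: 9! = 362880.
Probability = 133497/362880 = 2119/5760.

2119/5760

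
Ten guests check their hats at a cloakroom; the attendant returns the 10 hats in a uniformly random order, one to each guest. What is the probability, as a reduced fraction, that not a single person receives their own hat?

Favorable outcomes: !10 = 1334961.
Total outcomes: 10! = 3628800.
Probability = 1334961/3628800 = 16481/44800.

16481/44800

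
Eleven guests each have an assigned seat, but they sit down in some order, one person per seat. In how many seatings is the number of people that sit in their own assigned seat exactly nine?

55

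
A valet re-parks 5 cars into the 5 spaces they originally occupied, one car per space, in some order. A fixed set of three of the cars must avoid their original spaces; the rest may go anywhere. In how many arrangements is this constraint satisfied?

Inclusion-exclusion on the 3 forbidden self-matches:
Σ_{j=0}^{3} (-1)^j C(3,j)(5-j)!
= C(3,0)·5! - C(3,1)·4! + C(3,2)·3! - C(3,3)·2!
= 120 - 72 + 18 - 2
= 64

64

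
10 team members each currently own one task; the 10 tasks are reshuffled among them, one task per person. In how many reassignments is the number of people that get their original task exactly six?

1890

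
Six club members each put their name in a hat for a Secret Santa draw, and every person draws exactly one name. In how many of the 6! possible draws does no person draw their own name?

265

The subfactorial !6 = [6!/e] (nearest integer).
6! = 720, and 720/e ≈ 264.87, so !6 = 265.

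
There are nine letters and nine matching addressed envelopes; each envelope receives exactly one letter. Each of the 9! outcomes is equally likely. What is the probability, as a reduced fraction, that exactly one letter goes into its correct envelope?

2119/5760

Favorable outcomes: C(9,1)·!8 = 9·14833 = 133497.
Total outcomes: 9! = 362880.
Probability = 133497/362880 = 2119/5760.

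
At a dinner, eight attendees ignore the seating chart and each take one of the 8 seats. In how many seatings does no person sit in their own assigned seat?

14833

!8 is the nearest integer to 8!/e.
8! = 40320, and 40320/e ≈ 14832.90, so !8 = 14833.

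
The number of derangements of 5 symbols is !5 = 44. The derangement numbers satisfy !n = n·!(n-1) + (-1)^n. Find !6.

!6 = 6·44 + 1 = 265.

265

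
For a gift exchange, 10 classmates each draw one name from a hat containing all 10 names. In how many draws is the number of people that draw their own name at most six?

3628514

Sum C(10,i)·!(10-i) for i = 0..6:
  i=0: C(10,0)·!10 = 1·1334961 = 1334961
  i=1: C(10,1)·!9 = 10·133496 = 1334960
  i=2: C(10,2)·!8 = 45·14833 = 667485
  i=3: C(10,3)·!7 = 120·1854 = 222480
  i=4: C(10,4)·!6 = 210·265 = 55650
  i=5: C(10,5)·!5 = 252·44 = 11088
  i=6: C(10,6)·!4 = 210·9 = 1890
Total = 3628514.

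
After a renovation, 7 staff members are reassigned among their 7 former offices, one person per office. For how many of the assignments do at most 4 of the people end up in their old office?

5018

# with exactly i fixed is C(7,i)·!(7-i); sum over i=0..4:
  i=0: C(7,0)·!7 = 1·1854 = 1854
  i=1: C(7,1)·!6 = 7·265 = 1855
  i=2: C(7,2)·!5 = 21·44 = 924
  i=3: C(7,3)·!4 = 35·9 = 315
  i=4: C(7,4)·!3 = 35·2 = 70
Total = 5018.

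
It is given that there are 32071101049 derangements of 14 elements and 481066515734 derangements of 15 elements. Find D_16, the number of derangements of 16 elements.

7697064251745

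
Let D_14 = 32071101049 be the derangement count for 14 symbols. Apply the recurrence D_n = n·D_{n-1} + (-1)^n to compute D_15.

D_15 = 15·32071101049 - 1 = 481066515734.

481066515734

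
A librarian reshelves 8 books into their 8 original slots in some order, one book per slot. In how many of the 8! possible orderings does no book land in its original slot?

14833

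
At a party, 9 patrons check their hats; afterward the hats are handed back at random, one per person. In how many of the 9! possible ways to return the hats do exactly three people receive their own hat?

22260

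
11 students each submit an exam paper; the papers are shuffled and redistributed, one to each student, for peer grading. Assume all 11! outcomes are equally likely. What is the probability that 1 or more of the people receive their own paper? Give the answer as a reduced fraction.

2523223/3991680

Favorable outcomes: Σ_{i≥1} C(11,i)·!(11-i) = 11·1334961 + 55·133496 + 165·14833 + 330·1854 + 462·265 + 462·44 + 330·9 + 165·2 + 55·1 + 11·0 + 1·1 = 25232230.
Total outcomes: 11! = 39916800.
Probability = 25232230/39916800 = 2523223/3991680.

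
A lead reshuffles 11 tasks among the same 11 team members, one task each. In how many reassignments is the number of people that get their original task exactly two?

7342280

Choose which 2 of the 11 are fixed: C(11,2) = 55.
The other 9 form a derangement: !9 = 133496.
Total: 55 × 133496 = 7342280.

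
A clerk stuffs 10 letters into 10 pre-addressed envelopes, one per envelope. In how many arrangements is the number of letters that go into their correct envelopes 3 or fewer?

3559886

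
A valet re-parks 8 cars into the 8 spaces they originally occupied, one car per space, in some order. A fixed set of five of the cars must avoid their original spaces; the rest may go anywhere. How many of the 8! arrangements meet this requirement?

Let A_j be the event that the j-th constrained one is fixed. By inclusion-exclusion over the 5 events:
Σ_{j=0}^{5} (-1)^j C(5,j)(8-j)!
= C(5,0)·8! - C(5,1)·7! + C(5,2)·6! - C(5,3)·5! + C(5,4)·4! - C(5,5)·3!
= 40320 - 25200 + 7200 - 1200 + 120 - 6
= 21234

21234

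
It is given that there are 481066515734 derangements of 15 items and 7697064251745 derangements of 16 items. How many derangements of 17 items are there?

D_17 = (17-1)·(D_16 + D_15) = 16·(7697064251745 + 481066515734) = 16·8178130767479 = 130850092279664.

130850092279664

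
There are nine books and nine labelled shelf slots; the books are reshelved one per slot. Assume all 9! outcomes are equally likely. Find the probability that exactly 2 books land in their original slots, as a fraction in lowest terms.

Favorable outcomes: C(9,2)·!7 = 36·1854 = 66744.
Total outcomes: 9! = 362880.
Probability = 66744/362880 = 103/560.

103/560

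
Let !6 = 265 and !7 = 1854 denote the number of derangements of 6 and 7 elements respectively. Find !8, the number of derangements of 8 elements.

!8 = (8-1)·(!7 + !6) = 7·(1854 + 265) = 7·2119 = 14833.

14833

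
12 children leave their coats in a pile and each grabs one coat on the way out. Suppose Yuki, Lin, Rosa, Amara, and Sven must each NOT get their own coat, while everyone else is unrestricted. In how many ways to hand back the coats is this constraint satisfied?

Inclusion-exclusion on the 5 forbidden self-matches:
Σ_{j=0}^{5} (-1)^j C(5,j)(12-j)!
= C(5,0)·12! - C(5,1)·11! + C(5,2)·10! - C(5,3)·9! + C(5,4)·8! - C(5,5)·7!
= 479001600 - 199584000 + 36288000 - 3628800 + 201600 - 5040
= 312273360

312273360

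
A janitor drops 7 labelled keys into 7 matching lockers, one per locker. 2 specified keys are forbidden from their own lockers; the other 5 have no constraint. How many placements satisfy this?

Inclusion-exclusion on the 2 forbidden self-matches:
Σ_{j=0}^{2} (-1)^j C(2,j)(7-j)!
= C(2,0)·7! - C(2,1)·6! + C(2,2)·5!
= 5040 - 1440 + 120
= 3720

3720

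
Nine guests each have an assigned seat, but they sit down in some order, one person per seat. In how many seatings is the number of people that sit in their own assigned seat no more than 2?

# with exactly i fixed is C(9,i)·!(9-i); sum over i=0..2:
  i=0: C(9,0)·!9 = 1·133496 = 133496
  i=1: C(9,1)·!8 = 9·14833 = 133497
  i=2: C(9,2)·!7 = 36·1854 = 66744
Total = 333737.

333737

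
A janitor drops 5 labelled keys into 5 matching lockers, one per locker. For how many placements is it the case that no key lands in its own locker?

44

The subfactorial !5 = [5!/e] (nearest integer).
5! = 120, and 120/e ≈ 44.15, so !5 = 44.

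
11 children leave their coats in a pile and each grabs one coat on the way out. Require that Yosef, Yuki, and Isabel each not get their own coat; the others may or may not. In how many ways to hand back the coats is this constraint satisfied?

30078720

Let A_j be the event that the j-th constrained one is fixed. By inclusion-exclusion over the 3 events:
Σ_{j=0}^{3} (-1)^j C(3,j)(11-j)!
= C(3,0)·11! - C(3,1)·10! + C(3,2)·9! - C(3,3)·8!
= 39916800 - 10886400 + 1088640 - 40320
= 30078720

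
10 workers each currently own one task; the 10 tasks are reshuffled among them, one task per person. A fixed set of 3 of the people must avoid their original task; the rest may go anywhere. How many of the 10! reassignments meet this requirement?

Let A_j be the event that the j-th constrained one is fixed. By inclusion-exclusion over the 3 events:
Σ_{j=0}^{3} (-1)^j C(3,j)(10-j)!
= C(3,0)·10! - C(3,1)·9! + C(3,2)·8! - C(3,3)·7!
= 3628800 - 1088640 + 120960 - 5040
= 2656080

2656080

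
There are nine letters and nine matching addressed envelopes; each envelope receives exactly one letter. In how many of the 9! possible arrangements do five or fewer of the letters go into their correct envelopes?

Sum C(9,i)·!(9-i) for i = 0..5:
  i=0: C(9,0)·!9 = 1·133496 = 133496
  i=1: C(9,1)·!8 = 9·14833 = 133497
  i=2: C(9,2)·!7 = 36·1854 = 66744
  i=3: C(9,3)·!6 = 84·265 = 22260
  i=4: C(9,4)·!5 = 126·44 = 5544
  i=5: C(9,5)·!4 = 126·9 = 1134
Total = 362675.

362675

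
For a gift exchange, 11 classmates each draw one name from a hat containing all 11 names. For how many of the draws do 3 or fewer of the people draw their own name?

# with exactly i fixed is C(11,i)·!(11-i); sum over i=0..3:
  i=0: C(11,0)·!11 = 1·14684570 = 14684570
  i=1: C(11,1)·!10 = 11·1334961 = 14684571
  i=2: C(11,2)·!9 = 55·133496 = 7342280
  i=3: C(11,3)·!8 = 165·14833 = 2447445
Total = 39158866.

39158866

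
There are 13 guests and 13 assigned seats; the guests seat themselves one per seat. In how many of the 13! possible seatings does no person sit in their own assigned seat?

2290792932

By inclusion-exclusion, !13 = Σ (-1)^k · 13!/k! for k=0..13
= 13! - 13!/1! + 13!/2! - 13!/3! + 13!/4! - 13!/5! + 13!/6! - 13!/7! + 13!/8! - 13!/9! + 13!/10! - 13!/11! + 13!/12! - 13!/13!
= 6227020800 - 6227020800 + 3113510400 - 1037836800 + 259459200 - 51891840 + 8648640 - 1235520 + 154440 - 17160 + 1716 - 156 + 13 - 1
= 2290792932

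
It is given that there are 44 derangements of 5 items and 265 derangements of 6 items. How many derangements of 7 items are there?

!7 = (7-1)·(!6 + !5) = 6·(265 + 44) = 6·309 = 1854.

1854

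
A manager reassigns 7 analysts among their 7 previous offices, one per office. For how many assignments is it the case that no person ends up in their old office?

1854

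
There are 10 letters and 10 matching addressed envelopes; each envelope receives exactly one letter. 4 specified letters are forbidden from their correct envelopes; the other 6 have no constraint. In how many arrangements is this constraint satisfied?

2399760

Let A_j be the event that the j-th constrained one is fixed. By inclusion-exclusion over the 4 events:
Σ_{j=0}^{4} (-1)^j C(4,j)(10-j)!
= C(4,0)·10! - C(4,1)·9! + C(4,2)·8! - C(4,3)·7! + C(4,4)·6!
= 3628800 - 1451520 + 241920 - 20160 + 720
= 2399760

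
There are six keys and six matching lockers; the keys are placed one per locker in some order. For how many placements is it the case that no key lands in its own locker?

265

The subfactorial !6 = [6!/e] (nearest integer).
6! = 720, and 720/e ≈ 264.87, so !6 = 265.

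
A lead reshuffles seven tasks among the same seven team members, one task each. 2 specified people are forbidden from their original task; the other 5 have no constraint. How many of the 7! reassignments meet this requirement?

Inclusion-exclusion on the 2 forbidden self-matches:
Σ_{j=0}^{2} (-1)^j C(2,j)(7-j)!
= C(2,0)·7! - C(2,1)·6! + C(2,2)·5!
= 5040 - 1440 + 120
= 3720

3720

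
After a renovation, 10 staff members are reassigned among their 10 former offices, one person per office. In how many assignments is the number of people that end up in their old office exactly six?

Pick the 6 fixed positions: C(10,6) = 210 ways.
The remaining 4 must be deranged: !4 = 9.
Total: 210 × 9 = 1890.

1890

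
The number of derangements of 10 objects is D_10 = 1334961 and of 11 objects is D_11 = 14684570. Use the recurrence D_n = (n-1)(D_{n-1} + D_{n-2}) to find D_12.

176214841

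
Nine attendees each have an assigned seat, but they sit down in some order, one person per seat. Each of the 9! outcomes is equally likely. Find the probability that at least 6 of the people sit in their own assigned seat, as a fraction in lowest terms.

41/72576

Favorable outcomes: Σ_{i≥6} C(9,i)·!(9-i) = 84·2 + 36·1 + 9·0 + 1·1 = 205.
Total outcomes: 9! = 362880.
Probability = 205/362880 = 41/72576.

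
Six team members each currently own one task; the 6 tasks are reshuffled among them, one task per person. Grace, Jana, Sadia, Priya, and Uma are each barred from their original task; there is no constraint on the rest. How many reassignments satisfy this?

309

Let A_j be the event that the j-th constrained one is fixed. By inclusion-exclusion over the 5 events:
Σ_{j=0}^{5} (-1)^j C(5,j)(6-j)!
= C(5,0)·6! - C(5,1)·5! + C(5,2)·4! - C(5,3)·3! + C(5,4)·2! - C(5,5)·1!
= 720 - 600 + 240 - 60 + 10 - 1
= 309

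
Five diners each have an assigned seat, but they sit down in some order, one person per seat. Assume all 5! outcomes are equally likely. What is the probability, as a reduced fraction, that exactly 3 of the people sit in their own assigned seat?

Favorable outcomes: C(5,3)·!2 = 10·1 = 10.
Total outcomes: 5! = 120.
Probability = 10/120 = 1/12.

1/12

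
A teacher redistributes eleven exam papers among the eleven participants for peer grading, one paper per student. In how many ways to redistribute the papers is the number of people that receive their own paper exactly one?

Choose which one of the 11 is fixed: C(11,1) = 11.
The other 10 form a derangement: !10 = 1334961.
Total: 11 × 1334961 = 14684571.

14684571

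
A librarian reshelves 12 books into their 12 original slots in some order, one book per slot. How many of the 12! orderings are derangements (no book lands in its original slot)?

176214841

!12 = 12! · Σ_{k=0}^{12} (-1)^k/k!
= 12! - 12!/1! + 12!/2! - 12!/3! + 12!/4! - 12!/5! + 12!/6! - 12!/7! + 12!/8! - 12!/9! + 12!/10! - 12!/11! + 12!/12!
= 479001600 - 479001600 + 239500800 - 79833600 + 19958400 - 3991680 + 665280 - 95040 + 11880 - 1320 + 132 - 12 + 1
= 176214841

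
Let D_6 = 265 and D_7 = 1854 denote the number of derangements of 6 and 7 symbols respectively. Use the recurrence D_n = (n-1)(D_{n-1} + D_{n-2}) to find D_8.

14833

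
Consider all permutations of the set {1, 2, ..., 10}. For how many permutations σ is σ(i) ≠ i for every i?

1334961

Use !n = (n-1)(!(n-1) + !(n-2)).
!10 = 9·(133496 + 14833) = 9·148329 = 1334961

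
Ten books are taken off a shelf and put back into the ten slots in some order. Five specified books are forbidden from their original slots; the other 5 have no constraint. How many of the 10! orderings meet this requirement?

2170680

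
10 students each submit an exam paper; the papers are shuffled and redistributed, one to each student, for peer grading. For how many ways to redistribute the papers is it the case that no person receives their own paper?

1334961

!10 = 10! · Σ_{k=0}^{10} (-1)^k/k!
= 10! - 10!/1! + 10!/2! - 10!/3! + 10!/4! - 10!/5! + 10!/6! - 10!/7! + 10!/8! - 10!/9! + 10!/10!
= 3628800 - 3628800 + 1814400 - 604800 + 151200 - 30240 + 5040 - 720 + 90 - 10 + 1
= 1334961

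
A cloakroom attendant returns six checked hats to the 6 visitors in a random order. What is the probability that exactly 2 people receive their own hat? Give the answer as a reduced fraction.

3/16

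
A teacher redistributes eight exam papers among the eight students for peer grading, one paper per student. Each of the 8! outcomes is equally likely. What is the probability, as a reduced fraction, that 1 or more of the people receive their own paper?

Favorable outcomes: Σ_{i≥1} C(8,i)·!(8-i) = 8·1854 + 28·265 + 56·44 + 70·9 + 56·2 + 28·1 + 8·0 + 1·1 = 25487.
Total outcomes: 8! = 40320.
Probability = 25487/40320 = 3641/5760.

3641/5760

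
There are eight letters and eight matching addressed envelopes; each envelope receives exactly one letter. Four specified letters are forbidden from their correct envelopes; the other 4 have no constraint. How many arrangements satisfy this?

Let A_j be the event that the j-th constrained one is fixed. By inclusion-exclusion over the 4 events:
Σ_{j=0}^{4} (-1)^j C(4,j)(8-j)!
= C(4,0)·8! - C(4,1)·7! + C(4,2)·6! - C(4,3)·5! + C(4,4)·4!
= 40320 - 20160 + 4320 - 480 + 24
= 24024

24024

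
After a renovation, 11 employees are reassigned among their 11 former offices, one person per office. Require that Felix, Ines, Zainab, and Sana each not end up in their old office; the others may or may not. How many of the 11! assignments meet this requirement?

27422640

Let A_j be the event that the j-th constrained one is fixed. By inclusion-exclusion over the 4 events:
Σ_{j=0}^{4} (-1)^j C(4,j)(11-j)!
= C(4,0)·11! - C(4,1)·10! + C(4,2)·9! - C(4,3)·8! + C(4,4)·7!
= 39916800 - 14515200 + 2177280 - 161280 + 5040
= 27422640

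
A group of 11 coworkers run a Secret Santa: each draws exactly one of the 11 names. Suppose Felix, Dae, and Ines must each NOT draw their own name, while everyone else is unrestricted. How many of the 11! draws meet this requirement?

30078720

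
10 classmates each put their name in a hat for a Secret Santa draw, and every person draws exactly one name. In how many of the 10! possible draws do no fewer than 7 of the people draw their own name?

286

Sum C(10,i)·!(10-i) for i = 7..10:
  i=7: C(10,7)·!3 = 120·2 = 240
  i=8: C(10,8)·!2 = 45·1 = 45
  i=9: C(10,9)·!1 = 10·0 = 0
  i=10: C(10,10)·!0 = 1·1 = 1
Total = 286.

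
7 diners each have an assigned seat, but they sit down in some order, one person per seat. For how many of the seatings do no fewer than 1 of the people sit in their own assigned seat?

3186

Sum C(7,i)·!(7-i) for i = 1..7:
  i=1: C(7,1)·!6 = 7·265 = 1855
  i=2: C(7,2)·!5 = 21·44 = 924
  i=3: C(7,3)·!4 = 35·9 = 315
  i=4: C(7,4)·!3 = 35·2 = 70
  i=5: C(7,5)·!2 = 21·1 = 21
  i=6: C(7,6)·!1 = 7·0 = 0
  i=7: C(7,7)·!0 = 1·1 = 1
Total = 3186.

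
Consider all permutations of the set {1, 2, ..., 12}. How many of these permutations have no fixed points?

176214841

!12 = 12! · Σ_{k=0}^{12} (-1)^k/k!
= 12! - 12!/1! + 12!/2! - 12!/3! + 12!/4! - 12!/5! + 12!/6! - 12!/7! + 12!/8! - 12!/9! + 12!/10! - 12!/11! + 12!/12!
= 479001600 - 479001600 + 239500800 - 79833600 + 19958400 - 3991680 + 665280 - 95040 + 11880 - 1320 + 132 - 12 + 1
= 176214841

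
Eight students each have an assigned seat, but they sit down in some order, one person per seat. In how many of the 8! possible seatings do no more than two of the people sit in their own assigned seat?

Sum C(8,i)·!(8-i) for i = 0..2:
  i=0: C(8,0)·!8 = 1·14833 = 14833
  i=1: C(8,1)·!7 = 8·1854 = 14832
  i=2: C(8,2)·!6 = 28·265 = 7420
Total = 37085.

37085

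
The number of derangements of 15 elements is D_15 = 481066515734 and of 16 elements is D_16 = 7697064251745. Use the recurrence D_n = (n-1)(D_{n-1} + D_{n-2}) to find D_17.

D_17 = (17-1)·(D_16 + D_15) = 16·(7697064251745 + 481066515734) = 16·8178130767479 = 130850092279664.

130850092279664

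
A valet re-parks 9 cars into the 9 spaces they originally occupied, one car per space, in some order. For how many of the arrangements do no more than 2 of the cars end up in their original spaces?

333737

# with exactly i fixed is C(9,i)·!(9-i); sum over i=0..2:
  i=0: C(9,0)·!9 = 1·133496 = 133496
  i=1: C(9,1)·!8 = 9·14833 = 133497
  i=2: C(9,2)·!7 = 36·1854 = 66744
Total = 333737.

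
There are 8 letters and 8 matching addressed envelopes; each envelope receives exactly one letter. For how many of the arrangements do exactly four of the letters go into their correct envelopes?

Pick the 4 fixed positions: C(8,4) = 70 ways.
The remaining 4 must be deranged: !4 = 9.
Total: 70 × 9 = 630.

630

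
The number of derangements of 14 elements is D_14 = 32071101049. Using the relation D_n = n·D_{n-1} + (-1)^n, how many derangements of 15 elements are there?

D_15 = 15·32071101049 - 1 = 481066515734.

481066515734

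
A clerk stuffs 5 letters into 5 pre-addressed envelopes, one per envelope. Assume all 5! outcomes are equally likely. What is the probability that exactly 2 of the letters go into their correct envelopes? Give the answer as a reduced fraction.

1/6

Favorable outcomes: C(5,2)·!3 = 10·2 = 20.
Total outcomes: 5! = 120.
Probability = 20/120 = 1/6.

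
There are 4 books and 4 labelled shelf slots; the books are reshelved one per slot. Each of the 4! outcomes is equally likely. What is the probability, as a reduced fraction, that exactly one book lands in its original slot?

1/3

Favorable outcomes: C(4,1)·!3 = 4·2 = 8.
Total outcomes: 4! = 24.
Probability = 8/24 = 1/3.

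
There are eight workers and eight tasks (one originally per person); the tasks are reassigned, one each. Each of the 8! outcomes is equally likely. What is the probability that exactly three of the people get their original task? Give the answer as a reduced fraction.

Favorable outcomes: C(8,3)·!5 = 56·44 = 2464.
Total outcomes: 8! = 40320.
Probability = 2464/40320 = 11/180.

11/180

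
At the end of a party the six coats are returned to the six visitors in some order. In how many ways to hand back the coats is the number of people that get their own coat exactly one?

Choose which one of the 6 is fixed: C(6,1) = 6.
The other 5 form a derangement: !5 = 44.
Total: 6 × 44 = 264.

264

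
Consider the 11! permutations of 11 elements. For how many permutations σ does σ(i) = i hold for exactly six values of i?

20328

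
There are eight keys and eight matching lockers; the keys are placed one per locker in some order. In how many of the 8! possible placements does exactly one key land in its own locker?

14832

Choose which one of the 8 is fixed: C(8,1) = 8.
The remaining 7 must be deranged: !7 = 1854.
Total: 8 × 1854 = 14832.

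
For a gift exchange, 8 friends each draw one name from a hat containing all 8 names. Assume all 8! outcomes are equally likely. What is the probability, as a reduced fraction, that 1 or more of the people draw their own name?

3641/5760

Favorable outcomes: Σ_{i≥1} C(8,i)·!(8-i) = 8·1854 + 28·265 + 56·44 + 70·9 + 56·2 + 28·1 + 8·0 + 1·1 = 25487.
Total outcomes: 8! = 40320.
Probability = 25487/40320 = 3641/5760.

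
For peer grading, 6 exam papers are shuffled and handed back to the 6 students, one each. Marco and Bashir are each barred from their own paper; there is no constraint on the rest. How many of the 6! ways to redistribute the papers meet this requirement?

504

Let A_j be the event that the j-th constrained one is fixed. By inclusion-exclusion over the 2 events:
Σ_{j=0}^{2} (-1)^j C(2,j)(6-j)!
= C(2,0)·6! - C(2,1)·5! + C(2,2)·4!
= 720 - 240 + 24
= 504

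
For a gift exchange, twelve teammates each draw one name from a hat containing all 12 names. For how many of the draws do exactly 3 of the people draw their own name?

29369120

Pick the 3 fixed positions: C(12,3) = 220 ways.
The remaining 9 must be deranged: !9 = 133496.
Total: 220 × 133496 = 29369120.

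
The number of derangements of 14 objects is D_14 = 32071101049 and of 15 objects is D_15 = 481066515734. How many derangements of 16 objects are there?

D_16 = (16-1)·(D_15 + D_14) = 15·(481066515734 + 32071101049) = 15·513137616783 = 7697064251745.

7697064251745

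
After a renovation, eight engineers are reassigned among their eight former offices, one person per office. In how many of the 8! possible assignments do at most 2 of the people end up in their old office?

37085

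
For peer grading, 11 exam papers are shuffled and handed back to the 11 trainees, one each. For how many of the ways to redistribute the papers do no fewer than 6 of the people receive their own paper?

Sum C(11,i)·!(11-i) for i = 6..11:
  i=6: C(11,6)·!5 = 462·44 = 20328
  i=7: C(11,7)·!4 = 330·9 = 2970
  i=8: C(11,8)·!3 = 165·2 = 330
  i=9: C(11,9)·!2 = 55·1 = 55
  i=10: C(11,10)·!1 = 11·0 = 0
  i=11: C(11,11)·!0 = 1·1 = 1
Total = 23684.

23684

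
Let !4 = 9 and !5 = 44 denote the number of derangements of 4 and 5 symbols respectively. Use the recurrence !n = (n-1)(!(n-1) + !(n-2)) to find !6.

265

!6 = (6-1)·(!5 + !4) = 5·(44 + 9) = 5·53 = 265.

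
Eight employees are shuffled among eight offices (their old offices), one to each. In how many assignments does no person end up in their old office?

Use !n = (n-1)(!(n-1) + !(n-2)).
!8 = 7·(1854 + 265) = 7·2119 = 14833

14833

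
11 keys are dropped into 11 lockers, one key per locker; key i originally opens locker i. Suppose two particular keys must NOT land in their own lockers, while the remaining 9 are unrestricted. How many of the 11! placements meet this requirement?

33022080

Let A_j be the event that the j-th constrained one is fixed. By inclusion-exclusion over the 2 events:
Σ_{j=0}^{2} (-1)^j C(2,j)(11-j)!
= C(2,0)·11! - C(2,1)·10! + C(2,2)·9!
= 39916800 - 7257600 + 362880
= 33022080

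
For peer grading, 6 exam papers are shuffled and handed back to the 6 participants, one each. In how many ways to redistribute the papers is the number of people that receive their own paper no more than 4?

719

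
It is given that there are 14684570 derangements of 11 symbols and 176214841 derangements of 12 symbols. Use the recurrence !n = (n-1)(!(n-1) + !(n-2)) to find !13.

2290792932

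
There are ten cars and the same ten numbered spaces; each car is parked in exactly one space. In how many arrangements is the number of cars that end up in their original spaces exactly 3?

Choose which 3 of the 10 are fixed: C(10,3) = 120.
The other 7 form a derangement: !7 = 1854.
Total: 120 × 1854 = 222480.

222480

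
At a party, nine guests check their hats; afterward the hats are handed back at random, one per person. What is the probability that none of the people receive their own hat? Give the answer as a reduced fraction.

16687/45360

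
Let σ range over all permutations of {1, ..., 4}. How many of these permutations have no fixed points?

9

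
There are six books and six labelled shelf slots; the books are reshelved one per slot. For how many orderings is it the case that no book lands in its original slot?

265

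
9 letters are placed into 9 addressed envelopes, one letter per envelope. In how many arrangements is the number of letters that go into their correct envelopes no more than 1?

266993

# with exactly i fixed is C(9,i)·!(9-i); sum over i=0..1:
  i=0: C(9,0)·!9 = 1·133496 = 133496
  i=1: C(9,1)·!8 = 9·14833 = 133497
Total = 266993.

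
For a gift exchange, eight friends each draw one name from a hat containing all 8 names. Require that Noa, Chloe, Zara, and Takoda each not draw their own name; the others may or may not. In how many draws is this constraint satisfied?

24024

Let A_j be the event that the j-th constrained one is fixed. By inclusion-exclusion over the 4 events:
Σ_{j=0}^{4} (-1)^j C(4,j)(8-j)!
= C(4,0)·8! - C(4,1)·7! + C(4,2)·6! - C(4,3)·5! + C(4,4)·4!
= 40320 - 20160 + 4320 - 480 + 24
= 24024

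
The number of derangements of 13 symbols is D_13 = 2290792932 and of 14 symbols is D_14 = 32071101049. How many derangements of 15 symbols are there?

481066515734

D_15 = (15-1)·(D_14 + D_13) = 14·(32071101049 + 2290792932) = 14·34361893981 = 481066515734.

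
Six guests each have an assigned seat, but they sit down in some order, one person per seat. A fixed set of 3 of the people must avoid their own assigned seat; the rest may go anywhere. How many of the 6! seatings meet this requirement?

426

Inclusion-exclusion on the 3 forbidden self-matches:
Σ_{j=0}^{3} (-1)^j C(3,j)(6-j)!
= C(3,0)·6! - C(3,1)·5! + C(3,2)·4! - C(3,3)·3!
= 720 - 360 + 72 - 6
= 426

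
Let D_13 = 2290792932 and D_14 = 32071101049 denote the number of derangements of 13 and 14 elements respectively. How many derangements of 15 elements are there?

D_15 = (15-1)·(D_14 + D_13) = 14·(32071101049 + 2290792932) = 14·34361893981 = 481066515734.

481066515734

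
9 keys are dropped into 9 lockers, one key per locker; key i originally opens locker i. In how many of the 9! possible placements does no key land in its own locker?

By inclusion-exclusion, !9 = Σ (-1)^k · 9!/k! for k=0..9
= 9! - 9!/1! + 9!/2! - 9!/3! + 9!/4! - 9!/5! + 9!/6! - 9!/7! + 9!/8! - 9!/9!
= 362880 - 362880 + 181440 - 60480 + 15120 - 3024 + 504 - 72 + 9 - 1
= 133496

133496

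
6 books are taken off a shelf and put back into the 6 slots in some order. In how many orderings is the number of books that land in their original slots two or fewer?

664

Sum C(6,i)·!(6-i) for i = 0..2:
  i=0: C(6,0)·!6 = 1·265 = 265
  i=1: C(6,1)·!5 = 6·44 = 264
  i=2: C(6,2)·!4 = 15·9 = 135
Total = 664.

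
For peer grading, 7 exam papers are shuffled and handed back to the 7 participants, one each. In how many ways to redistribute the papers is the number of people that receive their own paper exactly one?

Choose which one of the 7 is fixed: C(7,1) = 7.
The remaining 6 must be deranged: !6 = 265.
Total: 7 × 265 = 1855.

1855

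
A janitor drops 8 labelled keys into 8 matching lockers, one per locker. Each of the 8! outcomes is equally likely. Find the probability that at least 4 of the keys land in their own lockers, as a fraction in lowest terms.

257/13440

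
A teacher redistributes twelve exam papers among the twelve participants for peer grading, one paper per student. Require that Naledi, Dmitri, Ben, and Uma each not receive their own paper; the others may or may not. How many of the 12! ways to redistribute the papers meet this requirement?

Inclusion-exclusion on the 4 forbidden self-matches:
Σ_{j=0}^{4} (-1)^j C(4,j)(12-j)!
= C(4,0)·12! - C(4,1)·11! + C(4,2)·10! - C(4,3)·9! + C(4,4)·8!
= 479001600 - 159667200 + 21772800 - 1451520 + 40320
= 339696000

339696000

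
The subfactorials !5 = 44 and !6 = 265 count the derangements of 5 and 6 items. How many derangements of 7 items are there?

!7 = (7-1)·(!6 + !5) = 6·(265 + 44) = 6·309 = 1854.

1854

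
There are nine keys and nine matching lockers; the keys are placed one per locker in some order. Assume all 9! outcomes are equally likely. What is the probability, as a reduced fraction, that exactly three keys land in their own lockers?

53/864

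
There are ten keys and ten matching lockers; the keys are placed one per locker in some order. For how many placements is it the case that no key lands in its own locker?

!10 = 10! · Σ_{k=0}^{10} (-1)^k/k!
= 10! - 10!/1! + 10!/2! - 10!/3! + 10!/4! - 10!/5! + 10!/6! - 10!/7! + 10!/8! - 10!/9! + 10!/10!
= 3628800 - 3628800 + 1814400 - 604800 + 151200 - 30240 + 5040 - 720 + 90 - 10 + 1
= 1334961

1334961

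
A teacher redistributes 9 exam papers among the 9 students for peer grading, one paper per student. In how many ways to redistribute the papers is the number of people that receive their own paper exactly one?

133497

Pick the single fixed position: C(9,1) = 9 ways.
The remaining 8 must be deranged: !8 = 14833.
Total: 9 × 14833 = 133497.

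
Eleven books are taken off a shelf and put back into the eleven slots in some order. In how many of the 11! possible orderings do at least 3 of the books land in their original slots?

# with exactly i fixed is C(11,i)·!(11-i); sum over i=3..11:
  i=3: C(11,3)·!8 = 165·14833 = 2447445
  i=4: C(11,4)·!7 = 330·1854 = 611820
  i=5: C(11,5)·!6 = 462·265 = 122430
  i=6: C(11,6)·!5 = 462·44 = 20328
  i=7: C(11,7)·!4 = 330·9 = 2970
  i=8: C(11,8)·!3 = 165·2 = 330
  i=9: C(11,9)·!2 = 55·1 = 55
  i=10: C(11,10)·!1 = 11·0 = 0
  i=11: C(11,11)·!0 = 1·1 = 1
Total = 3205379.

3205379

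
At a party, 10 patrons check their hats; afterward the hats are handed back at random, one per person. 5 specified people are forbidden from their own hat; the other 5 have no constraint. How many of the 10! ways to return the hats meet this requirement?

2170680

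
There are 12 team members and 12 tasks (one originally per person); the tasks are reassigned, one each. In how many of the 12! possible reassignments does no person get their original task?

176214841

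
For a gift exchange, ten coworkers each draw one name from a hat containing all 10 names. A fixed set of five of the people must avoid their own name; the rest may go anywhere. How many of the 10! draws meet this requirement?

2170680

Inclusion-exclusion on the 5 forbidden self-matches:
Σ_{j=0}^{5} (-1)^j C(5,j)(10-j)!
= C(5,0)·10! - C(5,1)·9! + C(5,2)·8! - C(5,3)·7! + C(5,4)·6! - C(5,5)·5!
= 3628800 - 1814400 + 403200 - 50400 + 3600 - 120
= 2170680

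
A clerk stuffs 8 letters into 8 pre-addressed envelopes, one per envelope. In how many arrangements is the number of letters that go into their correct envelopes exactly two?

7420

Choose which 2 of the 8 are fixed: C(8,2) = 28.
The remaining 6 must be deranged: !6 = 265.
Total: 28 × 265 = 7420.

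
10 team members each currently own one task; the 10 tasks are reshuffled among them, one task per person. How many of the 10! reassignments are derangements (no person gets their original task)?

1334961

!10 = 10! · Σ_{k=0}^{10} (-1)^k/k!
= 10! - 10!/1! + 10!/2! - 10!/3! + 10!/4! - 10!/5! + 10!/6! - 10!/7! + 10!/8! - 10!/9! + 10!/10!
= 3628800 - 3628800 + 1814400 - 604800 + 151200 - 30240 + 5040 - 720 + 90 - 10 + 1
= 1334961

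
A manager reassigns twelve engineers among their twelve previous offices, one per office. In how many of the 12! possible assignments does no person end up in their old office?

176214841

By inclusion-exclusion, !12 = Σ (-1)^k · 12!/k! for k=0..12
= 12! - 12!/1! + 12!/2! - 12!/3! + 12!/4! - 12!/5! + 12!/6! - 12!/7! + 12!/8! - 12!/9! + 12!/10! - 12!/11! + 12!/12!
= 479001600 - 479001600 + 239500800 - 79833600 + 19958400 - 3991680 + 665280 - 95040 + 11880 - 1320 + 132 - 12 + 1
= 176214841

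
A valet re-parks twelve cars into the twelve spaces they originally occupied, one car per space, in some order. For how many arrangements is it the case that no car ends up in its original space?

176214841

Use !n = n·!(n-1) + (-1)^n.
!12 = 12·14684570 + 1 = 176214841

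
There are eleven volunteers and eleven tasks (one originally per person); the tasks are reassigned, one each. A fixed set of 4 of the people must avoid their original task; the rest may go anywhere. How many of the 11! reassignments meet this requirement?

27422640

Inclusion-exclusion on the 4 forbidden self-matches:
Σ_{j=0}^{4} (-1)^j C(4,j)(11-j)!
= C(4,0)·11! - C(4,1)·10! + C(4,2)·9! - C(4,3)·8! + C(4,4)·7!
= 39916800 - 14515200 + 2177280 - 161280 + 5040
= 27422640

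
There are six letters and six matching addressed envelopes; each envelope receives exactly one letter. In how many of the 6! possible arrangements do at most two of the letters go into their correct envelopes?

664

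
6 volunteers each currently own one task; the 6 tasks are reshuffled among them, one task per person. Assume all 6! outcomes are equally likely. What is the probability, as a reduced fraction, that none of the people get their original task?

Favorable outcomes: !6 = 265.
Total outcomes: 6! = 720.
Probability = 265/720 = 53/144.

53/144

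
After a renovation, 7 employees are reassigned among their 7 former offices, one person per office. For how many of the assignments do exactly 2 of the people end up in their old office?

924

Choose which 2 of the 7 are fixed: C(7,2) = 21.
The remaining 5 must be deranged: !5 = 44.
Total: 21 × 44 = 924.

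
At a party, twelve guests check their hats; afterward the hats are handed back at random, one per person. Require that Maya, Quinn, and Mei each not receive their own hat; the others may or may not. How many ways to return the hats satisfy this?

369774720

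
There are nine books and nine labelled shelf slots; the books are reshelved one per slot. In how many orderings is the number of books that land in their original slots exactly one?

Choose which one of the 9 is fixed: C(9,1) = 9.
The remaining 8 must be deranged: !8 = 14833.
Total: 9 × 14833 = 133497.

133497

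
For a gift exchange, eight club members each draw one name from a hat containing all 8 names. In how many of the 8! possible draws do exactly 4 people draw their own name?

630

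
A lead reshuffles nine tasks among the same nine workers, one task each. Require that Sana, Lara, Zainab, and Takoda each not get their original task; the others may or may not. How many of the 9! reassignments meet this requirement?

Inclusion-exclusion on the 4 forbidden self-matches:
Σ_{j=0}^{4} (-1)^j C(4,j)(9-j)!
= C(4,0)·9! - C(4,1)·8! + C(4,2)·7! - C(4,3)·6! + C(4,4)·5!
= 362880 - 161280 + 30240 - 2880 + 120
= 229080

229080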